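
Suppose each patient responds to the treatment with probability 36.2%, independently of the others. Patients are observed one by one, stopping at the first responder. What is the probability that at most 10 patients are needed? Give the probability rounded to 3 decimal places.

0.989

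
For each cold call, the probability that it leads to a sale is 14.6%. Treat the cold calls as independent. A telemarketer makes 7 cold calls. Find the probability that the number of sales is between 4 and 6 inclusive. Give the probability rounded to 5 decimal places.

X ~ Binomial(7, 0.146); P(4 ≤ X ≤ 6) = Σ C(7,k) p^k (1−p)^(7−k) over k:
  k=4: C(7,4)·0.146^4·0.854^3 = 0.0099050
  k=5: C(7,5)·0.146^5·0.854^2 = 0.0010160
  k=6: C(7,6)·0.146^6·0.854^1 = 0.0000579
Total = 0.0109789

0.01098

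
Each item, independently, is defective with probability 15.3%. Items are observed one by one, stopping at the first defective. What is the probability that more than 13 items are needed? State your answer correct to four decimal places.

0.1155

Y = number of items to the first success; geometric, p = 0.153.
P(Y > 13) = P(first 13 all fail) = (1−p)^13 = 0.115474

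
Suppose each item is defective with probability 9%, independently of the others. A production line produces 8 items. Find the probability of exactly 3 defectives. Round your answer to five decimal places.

0.02548

X ~ Binomial(n=8, p=0.09).
P(X=3) = C(8,3) · p^3 · (1−p)^5
= 56 · 0.000729 · 0.62403 = 0.0254755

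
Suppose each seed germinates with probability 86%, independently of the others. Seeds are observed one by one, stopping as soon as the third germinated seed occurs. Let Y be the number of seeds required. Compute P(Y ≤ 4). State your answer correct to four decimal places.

0.9032

Finishing within 4 seeds ⇔ at least 3 successes in the first 4. With X ~ Binomial(4, 0.86), P(Y ≤ 4) = 1 − P(X ≤ 2).
  k=0: C(4,0)·0.86^0·0.14^4 = 0.000384
  k=1: C(4,1)·0.86^1·0.14^3 = 0.009439
  k=2: C(4,2)·0.86^2·0.14^2 = 0.086977
1 − 0.096800 = 0.903200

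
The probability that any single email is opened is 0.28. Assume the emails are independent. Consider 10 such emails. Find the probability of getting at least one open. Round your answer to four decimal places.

0.9626

P(at least one) = 1 − P(none) = 1 − (1 − 0.28)^10
= 1 − 0.037439 = 0.962561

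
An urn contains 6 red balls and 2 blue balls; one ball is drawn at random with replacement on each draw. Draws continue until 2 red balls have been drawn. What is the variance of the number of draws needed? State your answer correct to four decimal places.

0.8889

Y = total draws until the second success; negative binomial with r=2, p=0.75.
Var(Y) = r(1−p)/p² = 2·0.25 / 0.75² = 0.888889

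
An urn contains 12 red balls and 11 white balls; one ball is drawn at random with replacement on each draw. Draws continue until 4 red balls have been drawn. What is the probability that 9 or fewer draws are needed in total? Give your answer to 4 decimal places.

Finishing within 9 draws ⇔ at least 4 successes in the first 9. With X ~ Binomial(9, 0.521739), P(Y ≤ 9) = 1 − P(X ≤ 3).
  k=0: C(9,0)·0.521739^0·0.478261^9 = 0.001309
  k=1: C(9,1)·0.521739^1·0.478261^8 = 0.012853
  k=2: C(9,2)·0.521739^2·0.478261^7 = 0.056087
  k=3: C(9,3)·0.521739^3·0.478261^6 = 0.142767
1 − 0.213017 = 0.786983

0.7870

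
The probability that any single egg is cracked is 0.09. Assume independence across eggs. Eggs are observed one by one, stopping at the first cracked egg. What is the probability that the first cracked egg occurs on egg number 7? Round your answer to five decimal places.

0.05111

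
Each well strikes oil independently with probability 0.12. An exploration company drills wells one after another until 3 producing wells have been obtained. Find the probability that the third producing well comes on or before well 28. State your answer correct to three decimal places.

0.670

Finishing within 28 wells ⇔ at least 3 successes in the first 28. With X ~ Binomial(28, 0.12), P(Y ≤ 28) = 1 − P(X ≤ 2).
  k=0: C(28,0)·0.12^0·0.88^28 = 0.02789
  k=1: C(28,1)·0.12^1·0.88^27 = 0.10651
  k=2: C(28,2)·0.12^2·0.88^26 = 0.19607
1 − 0.33047 = 0.66953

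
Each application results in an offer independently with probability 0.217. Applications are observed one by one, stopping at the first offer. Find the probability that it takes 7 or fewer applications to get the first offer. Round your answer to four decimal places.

Y = number of applications to the first success; geometric, p = 0.217.
P(Y ≤ 7) = 1 − (1−p)^7 = 1 − 0.180440 = 0.819560

0.8196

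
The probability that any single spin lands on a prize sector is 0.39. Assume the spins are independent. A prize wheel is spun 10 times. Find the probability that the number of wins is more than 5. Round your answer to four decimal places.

0.1500

X ~ Binomial(10, 0.39); P(X ≥ 6) = Σ C(10,k) p^k (1−p)^(10−k) over k:
  k=6: C(10,6)·0.39^6·0.61^4 = 0.102312
  k=7: C(10,7)·0.39^7·0.61^3 = 0.037379
  k=8: C(10,8)·0.39^8·0.61^2 = 0.008962
  k=9: C(10,9)·0.39^9·0.61^1 = 0.001273
  k=10: C(10,10)·0.39^10·0.61^0 = 0.000081
Total = 0.150007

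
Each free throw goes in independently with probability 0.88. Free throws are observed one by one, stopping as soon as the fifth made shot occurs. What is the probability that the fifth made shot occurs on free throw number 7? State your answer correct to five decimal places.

0.11399

Y = trial on which the fifth success occurs; negative binomial, r=5, p=0.88.
P(Y=7) = C(6,4) · p^5 · (1−p)^2
= 15 · 0.52773 · 0.0144 = 0.1139901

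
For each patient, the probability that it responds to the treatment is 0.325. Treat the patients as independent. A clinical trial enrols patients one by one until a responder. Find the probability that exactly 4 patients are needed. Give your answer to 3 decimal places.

Geometric (trials to first success), p = 0.325.
P(Y = 4) = (1−p)^3 · p = 0.30755 · 0.325 = 0.09995

0.100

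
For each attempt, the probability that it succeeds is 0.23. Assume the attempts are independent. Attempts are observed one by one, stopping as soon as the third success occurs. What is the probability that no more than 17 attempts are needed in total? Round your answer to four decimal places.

0.7859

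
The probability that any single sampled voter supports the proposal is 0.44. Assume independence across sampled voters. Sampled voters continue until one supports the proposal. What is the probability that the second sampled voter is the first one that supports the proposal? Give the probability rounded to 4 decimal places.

0.2464

Geometric (trials to first success), p = 0.44.
P(Y = 2) = (1−p)^1 · p = 0.56 · 0.44 = 0.246400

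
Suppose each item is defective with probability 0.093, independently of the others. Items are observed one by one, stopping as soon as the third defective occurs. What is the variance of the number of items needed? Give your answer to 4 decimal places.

314.6028

Y = total items until the third success; negative binomial with r=3, p=0.093.
Var(Y) = r(1−p)/p² = 3·0.907 / 0.093² = 314.602844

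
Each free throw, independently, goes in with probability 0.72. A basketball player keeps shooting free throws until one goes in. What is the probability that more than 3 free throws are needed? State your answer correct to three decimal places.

0.022

Y = number of free throws to the first success; geometric, p = 0.72.
P(Y > 3) = P(first 3 all fail) = (1−p)^3 = 0.02195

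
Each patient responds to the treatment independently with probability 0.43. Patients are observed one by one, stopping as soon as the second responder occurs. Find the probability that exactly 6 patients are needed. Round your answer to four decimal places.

Y = trial on which the second success occurs; negative binomial, r=2, p=0.43.
P(Y=6) = C(5,1) · p^2 · (1−p)^4
= 5 · 0.1849 · 0.10556 = 0.097590

0.0976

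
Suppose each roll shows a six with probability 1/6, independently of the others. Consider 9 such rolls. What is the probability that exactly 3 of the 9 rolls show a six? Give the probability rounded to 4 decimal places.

0.1302

X ~ Binomial(n=9, p=0.166667).
P(X=3) = C(9,3) · p^3 · (1−p)^6
= 84 · 0.0046296 · 0.3349 = 0.130238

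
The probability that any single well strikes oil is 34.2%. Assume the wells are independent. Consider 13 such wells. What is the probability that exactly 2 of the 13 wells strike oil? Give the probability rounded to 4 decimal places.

0.0913

X ~ Binomial(n=13, p=0.342).
P(X=2) = C(13,2) · p^2 · (1−p)^11
= 78 · 0.11696 · 0.010011 = 0.091334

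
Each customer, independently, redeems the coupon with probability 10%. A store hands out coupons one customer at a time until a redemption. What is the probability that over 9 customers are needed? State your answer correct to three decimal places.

0.387

Y = number of customers to the first success; geometric, p = 0.10.
P(Y > 9) = P(first 9 all fail) = (1−p)^9 = 0.38742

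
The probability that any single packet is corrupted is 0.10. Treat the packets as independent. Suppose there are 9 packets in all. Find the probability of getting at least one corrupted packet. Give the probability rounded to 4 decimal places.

P(at least one) = 1 − P(none) = 1 − (1 − 0.10)^9
= 1 − 0.387420 = 0.612580

0.6126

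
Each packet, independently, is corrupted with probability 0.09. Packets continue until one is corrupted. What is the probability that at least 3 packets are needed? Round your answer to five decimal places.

0.82810

Y = number of packets to the first success; geometric, p = 0.09.
P(Y > 2) = P(first 2 all fail) = (1−p)^2 = 0.8281000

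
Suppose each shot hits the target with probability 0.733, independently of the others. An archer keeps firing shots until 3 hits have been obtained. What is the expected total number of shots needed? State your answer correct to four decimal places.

Y = total shots until the third success; negative binomial with r=3, p=0.733.
E[Y] = r / p = 3 / 0.733 = 4.092769

4.0928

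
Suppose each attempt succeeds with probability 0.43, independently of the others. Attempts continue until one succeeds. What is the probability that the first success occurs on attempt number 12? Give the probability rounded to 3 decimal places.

0.001

Geometric (trials to first success), p = 0.43.
P(Y = 12) = (1−p)^11 · p = 0.0020636 · 0.43 = 0.00089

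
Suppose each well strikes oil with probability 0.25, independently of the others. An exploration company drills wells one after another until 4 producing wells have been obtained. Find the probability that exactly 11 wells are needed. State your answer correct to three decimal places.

Y = trial on which the fourth success occurs; negative binomial, r=4, p=0.25.
P(Y=11) = C(10,3) · p^4 · (1−p)^7
= 120 · 0.0039062 · 0.13348 = 0.06257

0.063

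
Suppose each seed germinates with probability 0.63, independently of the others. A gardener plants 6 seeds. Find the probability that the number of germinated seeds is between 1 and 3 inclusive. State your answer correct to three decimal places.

0.391

X ~ Binomial(6, 0.63); P(1 ≤ X ≤ 3) = Σ C(6,k) p^k (1−p)^(6−k) over k:
  k=1: C(6,1)·0.63^1·0.37^5 = 0.02621
  k=2: C(6,2)·0.63^2·0.37^4 = 0.11158
  k=3: C(6,3)·0.63^3·0.37^3 = 0.25331
Total = 0.39110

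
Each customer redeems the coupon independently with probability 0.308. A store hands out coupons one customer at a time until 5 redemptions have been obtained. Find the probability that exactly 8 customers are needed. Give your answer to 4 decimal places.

0.0321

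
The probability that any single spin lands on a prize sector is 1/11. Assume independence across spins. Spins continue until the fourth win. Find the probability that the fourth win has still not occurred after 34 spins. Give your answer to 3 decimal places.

Needing more than 34 spins ⇔ fewer than 4 successes in the first 34. With X ~ Binomial(34, 0.090909), P(Y > 34) = P(X ≤ 3).
  k=0: C(34,0)·0.090909^0·0.909091^34 = 0.03914
  k=1: C(34,1)·0.090909^1·0.909091^33 = 0.13308
  k=2: C(34,2)·0.090909^2·0.909091^32 = 0.21959
  k=3: C(34,3)·0.090909^3·0.909091^31 = 0.23423
P(X ≤ 3) = 0.62605

0.626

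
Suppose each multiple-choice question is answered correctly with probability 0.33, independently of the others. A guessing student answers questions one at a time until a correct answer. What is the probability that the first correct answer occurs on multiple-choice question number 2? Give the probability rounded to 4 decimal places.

0.2211

Geometric (trials to first success), p = 0.33.
P(Y = 2) = (1−p)^1 · p = 0.67 · 0.33 = 0.221100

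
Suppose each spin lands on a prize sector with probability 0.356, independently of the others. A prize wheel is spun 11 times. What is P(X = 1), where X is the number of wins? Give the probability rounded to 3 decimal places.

X ~ Binomial(n=11, p=0.356).
P(X=1) = C(11,1) · p^1 · (1−p)^10
= 11 · 0.356 · 0.01227 = 0.04805

0.048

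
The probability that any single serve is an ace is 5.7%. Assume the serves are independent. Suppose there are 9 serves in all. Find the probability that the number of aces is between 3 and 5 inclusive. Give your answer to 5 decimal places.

X ~ Binomial(9, 0.057); P(3 ≤ X ≤ 5) = Σ C(9,k) p^k (1−p)^(9−k) over k:
  k=3: C(9,3)·0.057^3·0.943^6 = 0.0109389
  k=4: C(9,4)·0.057^4·0.943^5 = 0.0009918
  k=5: C(9,5)·0.057^5·0.943^4 = 0.0000600
Total = 0.0119907

0.01199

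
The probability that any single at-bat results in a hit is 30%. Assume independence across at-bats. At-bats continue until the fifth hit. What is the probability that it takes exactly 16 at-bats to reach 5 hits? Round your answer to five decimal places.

0.06559

Y = trial on which the fifth success occurs; negative binomial, r=5, p=0.30.
P(Y=16) = C(15,4) · p^5 · (1−p)^11
= 1365 · 0.00243 · 0.019773 = 0.0655869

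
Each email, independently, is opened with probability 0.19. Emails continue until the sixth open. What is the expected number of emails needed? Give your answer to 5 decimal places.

31.57895

Y = total emails until the sixth success; negative binomial with r=6, p=0.19.
E[Y] = r / p = 6 / 0.19 = 31.5789474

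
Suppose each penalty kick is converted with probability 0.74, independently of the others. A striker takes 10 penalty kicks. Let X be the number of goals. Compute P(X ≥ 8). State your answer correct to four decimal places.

X ~ Binomial(10, 0.74); P(X ≥ 8) = Σ C(10,k) p^k (1−p)^(10−k) over k:
  k=8: C(10,8)·0.74^8·0.26^2 = 0.273535
  k=9: C(10,9)·0.74^9·0.26^1 = 0.173005
  k=10: C(10,10)·0.74^10·0.26^0 = 0.049240
Total = 0.495780

0.4958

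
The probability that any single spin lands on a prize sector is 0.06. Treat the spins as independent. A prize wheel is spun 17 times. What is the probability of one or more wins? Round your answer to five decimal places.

P(at least one) = 1 − P(none) = 1 − (1 − 0.06)^17
= 1 − 0.3492798 = 0.6507202

0.65072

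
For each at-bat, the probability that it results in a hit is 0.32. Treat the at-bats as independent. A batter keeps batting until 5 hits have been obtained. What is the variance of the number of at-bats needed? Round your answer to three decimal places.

Y = total at-bats until the fifth success; negative binomial with r=5, p=0.32.
Var(Y) = r(1−p)/p² = 5·0.68 / 0.32² = 33.20312

33.203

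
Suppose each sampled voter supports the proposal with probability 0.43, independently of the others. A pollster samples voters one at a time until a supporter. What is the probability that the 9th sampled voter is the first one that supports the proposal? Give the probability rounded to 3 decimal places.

Geometric (trials to first success), p = 0.43.
P(Y = 9) = (1−p)^8 · p = 0.011143 · 0.43 = 0.00479

0.005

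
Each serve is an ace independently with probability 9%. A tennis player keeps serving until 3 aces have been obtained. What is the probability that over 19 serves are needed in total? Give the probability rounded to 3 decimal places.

Needing more than 19 serves ⇔ fewer than 3 successes in the first 19. With X ~ Binomial(19, 0.09), P(Y > 19) = P(X ≤ 2).
  k=0: C(19,0)·0.09^0·0.91^19 = 0.16664
  k=1: C(19,1)·0.09^1·0.91^18 = 0.31314
  k=2: C(19,2)·0.09^2·0.91^17 = 0.27873
P(X ≤ 2) = 0.75852

0.759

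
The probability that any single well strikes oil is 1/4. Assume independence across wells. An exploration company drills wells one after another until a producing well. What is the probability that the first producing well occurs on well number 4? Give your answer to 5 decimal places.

Geometric (trials to first success), p = 0.25.
P(Y = 4) = (1−p)^3 · p = 0.42188 · 0.25 = 0.1054688

0.10547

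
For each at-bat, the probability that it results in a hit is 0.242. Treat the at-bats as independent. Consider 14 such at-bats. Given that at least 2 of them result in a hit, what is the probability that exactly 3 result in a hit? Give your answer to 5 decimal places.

0.27607

X ~ Binomial(14, 0.242). Want P(X=3 | X≥2) = P(X=3) / P(X≥2).
P(X=3) = C(14,3)·0.242^3·0.758^11 = 0.2448549
P(X≥2) = 1 − 0.0206714 − 0.0923939 = 0.8869348
Ratio = 0.2448549 / 0.8869348 = 0.2760686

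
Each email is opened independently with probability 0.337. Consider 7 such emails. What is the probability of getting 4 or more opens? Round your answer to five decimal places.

0.17898

X ~ Binomial(7, 0.337); P(X ≥ 4) = Σ C(7,k) p^k (1−p)^(7−k) over k:
  k=4: C(7,4)·0.337^4·0.663^3 = 0.1315613
  k=5: C(7,5)·0.337^5·0.663^2 = 0.0401232
  k=6: C(7,6)·0.337^6·0.663^1 = 0.0067982
  k=7: C(7,7)·0.337^7·0.663^0 = 0.0004936
Total = 0.1789763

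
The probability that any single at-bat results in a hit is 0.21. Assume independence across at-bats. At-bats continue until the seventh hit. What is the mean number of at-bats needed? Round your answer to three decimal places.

Y = total at-bats until the seventh success; negative binomial with r=7, p=0.21.
E[Y] = r / p = 7 / 0.21 = 33.33333

33.333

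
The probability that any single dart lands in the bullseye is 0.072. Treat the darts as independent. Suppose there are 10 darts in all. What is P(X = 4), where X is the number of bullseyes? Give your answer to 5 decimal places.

0.00360

X ~ Binomial(n=10, p=0.072).
P(X=4) = C(10,4) · p^4 · (1−p)^6
= 210 · 2.6874e-05 · 0.63869 = 0.0036044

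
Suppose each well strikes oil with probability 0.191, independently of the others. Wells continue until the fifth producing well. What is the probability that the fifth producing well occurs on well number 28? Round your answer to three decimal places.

Y = trial on which the fifth success occurs; negative binomial, r=5, p=0.191.
P(Y=28) = C(27,4) · p^5 · (1−p)^23
= 17550 · 0.00025419 · 0.0076351 = 0.03406

0.034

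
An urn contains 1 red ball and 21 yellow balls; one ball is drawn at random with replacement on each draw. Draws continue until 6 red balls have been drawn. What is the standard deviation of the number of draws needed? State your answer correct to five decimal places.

Y = total draws until the sixth success; negative binomial with r=6, p=0.045455.
SD(Y) = √[r(1−p)/p²] = √(2772.0000000) = 52.6497863

52.64979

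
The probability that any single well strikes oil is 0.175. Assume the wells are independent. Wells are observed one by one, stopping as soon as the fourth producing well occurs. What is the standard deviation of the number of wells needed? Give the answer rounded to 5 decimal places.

10.38052

Y = total wells until the fourth success; negative binomial with r=4, p=0.175.
SD(Y) = √[r(1−p)/p²] = √(107.7551020) = 10.3805155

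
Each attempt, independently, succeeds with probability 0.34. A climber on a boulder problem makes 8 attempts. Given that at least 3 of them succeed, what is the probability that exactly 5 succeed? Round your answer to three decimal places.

0.133

X ~ Binomial(8, 0.34). Want P(X=5 | X≥3) = P(X=5) / P(X≥3).
P(X=5) = C(8,5)·0.34^5·0.66^3 = 0.07315
P(X≥3) = 1 − 0.03600 − 0.14838 − 0.26753 = 0.54808
Ratio = 0.07315 / 0.54808 = 0.13347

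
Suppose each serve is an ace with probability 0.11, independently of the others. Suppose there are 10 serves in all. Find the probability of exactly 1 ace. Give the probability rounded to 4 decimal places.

0.3854

X ~ Binomial(n=10, p=0.11).
P(X=1) = C(10,1) · p^1 · (1−p)^9
= 10 · 0.11 · 0.35036 = 0.385392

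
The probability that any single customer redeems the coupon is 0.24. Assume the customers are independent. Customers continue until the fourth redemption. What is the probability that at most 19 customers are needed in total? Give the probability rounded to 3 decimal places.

Finishing within 19 customers ⇔ at least 4 successes in the first 19. With X ~ Binomial(19, 0.24), P(Y ≤ 19) = 1 − P(X ≤ 3).
  k=0: C(19,0)·0.24^0·0.76^19 = 0.00544
  k=1: C(19,1)·0.24^1·0.76^18 = 0.03263
  k=2: C(19,2)·0.24^2·0.76^17 = 0.09274
  k=3: C(19,3)·0.24^3·0.76^16 = 0.16595
1 − 0.29675 = 0.70325

0.703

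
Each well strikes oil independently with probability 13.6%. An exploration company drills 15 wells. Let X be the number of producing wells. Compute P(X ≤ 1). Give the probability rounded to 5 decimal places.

0.37514

X ~ Binomial(15, 0.136); P(X ≤ 1) = Σ C(15,k) p^k (1−p)^(15−k) over k:
  k=0: C(15,0)·0.136^0·0.864^15 = 0.1116108
  k=1: C(15,1)·0.136^1·0.864^14 = 0.2635254
Total = 0.3751362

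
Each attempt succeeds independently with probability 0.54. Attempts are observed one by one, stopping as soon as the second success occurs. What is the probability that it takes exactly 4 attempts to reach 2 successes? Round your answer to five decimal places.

0.18511

Y = trial on which the second success occurs; negative binomial, r=2, p=0.54.
P(Y=4) = C(3,1) · p^2 · (1−p)^2
= 3 · 0.2916 · 0.2116 = 0.1851077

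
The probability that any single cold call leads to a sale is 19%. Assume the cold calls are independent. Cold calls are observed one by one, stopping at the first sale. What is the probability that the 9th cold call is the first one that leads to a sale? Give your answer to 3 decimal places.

Geometric (trials to first success), p = 0.19.
P(Y = 9) = (1−p)^8 · p = 0.1853 · 0.19 = 0.03521

0.035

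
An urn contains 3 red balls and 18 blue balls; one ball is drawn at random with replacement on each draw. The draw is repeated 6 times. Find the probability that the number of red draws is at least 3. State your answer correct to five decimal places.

0.04162

X ~ Binomial(6, 0.142857); P(X ≥ 3) = Σ C(6,k) p^k (1−p)^(6−k) over k:
  k=3: C(6,3)·0.142857^3·0.857143^3 = 0.0367194
  k=4: C(6,4)·0.142857^4·0.857143^2 = 0.0045899
  k=5: C(6,5)·0.142857^5·0.857143^1 = 0.0003060
  k=6: C(6,6)·0.142857^6·0.857143^0 = 0.0000085
Total = 0.0416238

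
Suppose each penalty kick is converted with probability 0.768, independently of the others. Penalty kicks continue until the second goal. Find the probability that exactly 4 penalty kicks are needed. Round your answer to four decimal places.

Y = trial on which the second success occurs; negative binomial, r=2, p=0.768.
P(Y=4) = C(3,1) · p^2 · (1−p)^2
= 3 · 0.58982 · 0.053824 = 0.095240

0.0952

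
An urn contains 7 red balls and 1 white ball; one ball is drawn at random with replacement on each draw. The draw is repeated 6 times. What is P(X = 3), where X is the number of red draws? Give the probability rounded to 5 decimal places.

0.02617

X ~ Binomial(n=6, p=0.875).
P(X=3) = C(6,3) · p^3 · (1−p)^3
= 20 · 0.66992 · 0.0019531 = 0.0261688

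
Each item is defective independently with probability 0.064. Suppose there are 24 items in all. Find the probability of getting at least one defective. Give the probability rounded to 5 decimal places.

P(at least one) = 1 − P(none) = 1 − (1 − 0.064)^24
= 1 − 0.2044657 = 0.7955343

0.79553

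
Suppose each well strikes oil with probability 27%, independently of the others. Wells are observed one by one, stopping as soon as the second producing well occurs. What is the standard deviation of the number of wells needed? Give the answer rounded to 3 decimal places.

Y = total wells until the second success; negative binomial with r=2, p=0.27.
SD(Y) = √[r(1−p)/p²] = √(20.02743) = 4.47520

4.475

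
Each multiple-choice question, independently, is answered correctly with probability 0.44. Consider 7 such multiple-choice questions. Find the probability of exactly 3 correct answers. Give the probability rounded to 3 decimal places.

X ~ Binomial(n=7, p=0.44).
P(X=3) = C(7,3) · p^3 · (1−p)^4
= 35 · 0.085184 · 0.098345 = 0.29321

0.293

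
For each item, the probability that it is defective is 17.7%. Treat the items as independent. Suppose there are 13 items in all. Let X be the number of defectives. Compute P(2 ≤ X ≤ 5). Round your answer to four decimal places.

0.6814

X ~ Binomial(13, 0.177); P(2 ≤ X ≤ 5) = Σ C(13,k) p^k (1−p)^(13−k) over k:
  k=2: C(13,2)·0.177^2·0.823^11 = 0.286708
  k=3: C(13,3)·0.177^3·0.823^10 = 0.226091
  k=4: C(13,4)·0.177^4·0.823^9 = 0.121562
  k=5: C(13,5)·0.177^5·0.823^8 = 0.047059
Total = 0.681420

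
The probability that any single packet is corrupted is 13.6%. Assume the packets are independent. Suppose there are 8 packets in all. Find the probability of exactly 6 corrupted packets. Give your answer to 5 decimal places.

0.00013

X ~ Binomial(n=8, p=0.136).
P(X=6) = C(8,6) · p^6 · (1−p)^2
= 28 · 6.3275e-06 · 0.7465 = 0.0001323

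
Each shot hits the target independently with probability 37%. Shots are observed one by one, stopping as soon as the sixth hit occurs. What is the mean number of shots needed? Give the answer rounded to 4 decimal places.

Y = total shots until the sixth success; negative binomial with r=6, p=0.37.
E[Y] = r / p = 6 / 0.37 = 16.216216

16.2162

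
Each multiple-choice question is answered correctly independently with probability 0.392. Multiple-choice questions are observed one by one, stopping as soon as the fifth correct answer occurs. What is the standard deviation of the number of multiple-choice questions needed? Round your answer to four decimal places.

4.4479

Y = total multiple-choice questions until the fifth success; negative binomial with r=5, p=0.392.
SD(Y) = √[r(1−p)/p²] = √(19.783424) = 4.447856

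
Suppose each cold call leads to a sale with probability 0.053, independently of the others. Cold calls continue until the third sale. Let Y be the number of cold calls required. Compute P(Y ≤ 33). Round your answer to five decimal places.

0.25385

Finishing within 33 cold calls ⇔ at least 3 successes in the first 33. With X ~ Binomial(33, 0.053), P(Y ≤ 33) = 1 − P(X ≤ 2).
  k=0: C(33,0)·0.053^0·0.947^33 = 0.1657866
  k=1: C(33,1)·0.053^1·0.947^32 = 0.3061887
  k=2: C(33,2)·0.053^2·0.947^31 = 0.2741795
1 − 0.7461548 = 0.2538452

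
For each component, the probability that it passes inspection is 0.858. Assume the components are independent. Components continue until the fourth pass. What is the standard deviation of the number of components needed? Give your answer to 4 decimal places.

0.8784

Y = total components until the fourth success; negative binomial with r=4, p=0.858.
SD(Y) = √[r(1−p)/p²] = √(0.771567) = 0.878389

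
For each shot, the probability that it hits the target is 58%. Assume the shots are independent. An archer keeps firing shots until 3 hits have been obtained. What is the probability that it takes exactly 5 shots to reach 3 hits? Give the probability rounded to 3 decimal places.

0.207

Y = trial on which the third success occurs; negative binomial, r=3, p=0.58.
P(Y=5) = C(4,2) · p^3 · (1−p)^2
= 6 · 0.19511 · 0.1764 = 0.20651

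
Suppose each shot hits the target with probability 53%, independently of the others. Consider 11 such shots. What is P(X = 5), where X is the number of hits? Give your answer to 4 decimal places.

X ~ Binomial(n=11, p=0.53).
P(X=5) = C(11,5) · p^5 · (1−p)^6
= 462 · 0.04182 · 0.010779 = 0.208261

0.2083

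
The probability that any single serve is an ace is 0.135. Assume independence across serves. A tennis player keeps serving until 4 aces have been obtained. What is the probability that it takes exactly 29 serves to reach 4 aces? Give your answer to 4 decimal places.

0.0290

Y = trial on which the fourth success occurs; negative binomial, r=4, p=0.135.
P(Y=29) = C(28,3) · p^4 · (1−p)^25
= 3276 · 0.00033215 · 0.026632 = 0.028979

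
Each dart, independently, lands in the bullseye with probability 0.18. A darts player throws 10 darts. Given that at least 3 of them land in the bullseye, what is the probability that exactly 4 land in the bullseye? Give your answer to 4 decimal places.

0.2550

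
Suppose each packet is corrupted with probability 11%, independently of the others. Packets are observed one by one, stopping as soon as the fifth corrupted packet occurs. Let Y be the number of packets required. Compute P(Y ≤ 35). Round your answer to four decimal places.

Finishing within 35 packets ⇔ at least 5 successes in the first 35. With X ~ Binomial(35, 0.11), P(Y ≤ 35) = 1 − P(X ≤ 4).
  k=0: C(35,0)·0.11^0·0.89^35 = 0.016930
  k=1: C(35,1)·0.11^1·0.89^34 = 0.073235
  k=2: C(35,2)·0.11^2·0.89^33 = 0.153877
  k=3: C(35,3)·0.11^3·0.89^32 = 0.209203
  k=4: C(35,4)·0.11^4·0.89^31 = 0.206852
1 − 0.660097 = 0.339903

0.3399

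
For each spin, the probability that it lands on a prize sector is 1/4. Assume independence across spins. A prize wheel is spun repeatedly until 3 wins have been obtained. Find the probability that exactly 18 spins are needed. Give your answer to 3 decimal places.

Y = trial on which the third success occurs; negative binomial, r=3, p=0.25.
P(Y=18) = C(17,2) · p^3 · (1−p)^15
= 136 · 0.015625 · 0.013363 = 0.02840

0.028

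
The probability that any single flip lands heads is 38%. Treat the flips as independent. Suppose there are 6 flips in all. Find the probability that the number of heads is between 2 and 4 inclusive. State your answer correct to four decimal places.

X ~ Binomial(6, 0.38); P(2 ≤ X ≤ 4) = Σ C(6,k) p^k (1−p)^(6−k) over k:
  k=2: C(6,2)·0.38^2·0.62^4 = 0.320055
  k=3: C(6,3)·0.38^3·0.62^3 = 0.261551
  k=4: C(6,4)·0.38^4·0.62^2 = 0.120229
Total = 0.701835

0.7018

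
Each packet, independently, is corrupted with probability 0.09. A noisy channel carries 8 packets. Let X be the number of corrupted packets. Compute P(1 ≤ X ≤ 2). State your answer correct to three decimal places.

0.501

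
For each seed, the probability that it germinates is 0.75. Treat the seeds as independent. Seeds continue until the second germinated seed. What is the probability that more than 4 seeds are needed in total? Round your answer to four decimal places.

Needing more than 4 seeds ⇔ fewer than 2 successes in the first 4. With X ~ Binomial(4, 0.75), P(Y > 4) = P(X ≤ 1).
  k=0: C(4,0)·0.75^0·0.25^4 = 0.003906
  k=1: C(4,1)·0.75^1·0.25^3 = 0.046875
P(X ≤ 1) = 0.050781

0.0508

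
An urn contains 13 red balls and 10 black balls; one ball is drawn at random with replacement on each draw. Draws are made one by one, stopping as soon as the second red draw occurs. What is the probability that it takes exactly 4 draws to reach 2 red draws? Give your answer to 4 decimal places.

Y = trial on which the second success occurs; negative binomial, r=2, p=0.565217.
P(Y=4) = C(3,1) · p^2 · (1−p)^2
= 3 · 0.31947 · 0.18904 = 0.181174

0.1812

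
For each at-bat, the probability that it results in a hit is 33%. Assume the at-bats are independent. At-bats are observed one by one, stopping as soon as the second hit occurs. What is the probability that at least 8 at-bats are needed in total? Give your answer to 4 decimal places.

Needing more than 7 at-bats ⇔ fewer than 2 successes in the first 7. With X ~ Binomial(7, 0.33), P(Y > 7) = P(X ≤ 1).
  k=0: C(7,0)·0.33^0·0.67^7 = 0.060607
  k=1: C(7,1)·0.33^1·0.67^6 = 0.208959
P(X ≤ 1) = 0.269566

0.2696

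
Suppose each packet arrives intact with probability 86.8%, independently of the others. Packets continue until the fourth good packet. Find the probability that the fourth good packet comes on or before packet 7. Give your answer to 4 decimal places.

Finishing within 7 packets ⇔ at least 4 successes in the first 7. With X ~ Binomial(7, 0.868), P(Y ≤ 7) = 1 − P(X ≤ 3).
  k=0: C(7,0)·0.868^0·0.132^7 = 0.000001
  k=1: C(7,1)·0.868^1·0.132^6 = 0.000032
  k=2: C(7,2)·0.868^2·0.132^5 = 0.000634
  k=3: C(7,3)·0.868^3·0.132^4 = 0.006949
1 − 0.007616 = 0.992384

0.9924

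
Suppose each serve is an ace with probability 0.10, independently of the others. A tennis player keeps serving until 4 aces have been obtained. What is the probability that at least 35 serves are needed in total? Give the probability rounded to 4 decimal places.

Needing more than 34 serves ⇔ fewer than 4 successes in the first 34. With X ~ Binomial(34, 0.10), P(Y > 34) = P(X ≤ 3).
  k=0: C(34,0)·0.10^0·0.90^34 = 0.027813
  k=1: C(34,1)·0.10^1·0.90^33 = 0.105071
  k=2: C(34,2)·0.10^2·0.90^32 = 0.192630
  k=3: C(34,3)·0.10^3·0.90^31 = 0.228302
P(X ≤ 3) = 0.553815

0.5538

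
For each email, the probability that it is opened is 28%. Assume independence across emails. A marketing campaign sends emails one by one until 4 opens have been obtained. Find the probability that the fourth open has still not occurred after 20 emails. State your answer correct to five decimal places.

Needing more than 20 emails ⇔ fewer than 4 successes in the first 20. With X ~ Binomial(20, 0.28), P(Y > 20) = P(X ≤ 3).
  k=0: C(20,0)·0.28^0·0.72^20 = 0.0014017
  k=1: C(20,1)·0.28^1·0.72^19 = 0.0109020
  k=2: C(20,2)·0.28^2·0.72^18 = 0.0402768
  k=3: C(20,3)·0.28^3·0.72^17 = 0.0939791
P(X ≤ 3) = 0.1465596

0.14656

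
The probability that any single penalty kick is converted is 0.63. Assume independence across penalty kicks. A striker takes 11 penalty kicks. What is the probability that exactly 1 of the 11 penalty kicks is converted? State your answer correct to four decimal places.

X ~ Binomial(n=11, p=0.63).
P(X=1) = C(11,1) · p^1 · (1−p)^10
= 11 · 0.63 · 4.8086e-05 = 0.000333

0.0003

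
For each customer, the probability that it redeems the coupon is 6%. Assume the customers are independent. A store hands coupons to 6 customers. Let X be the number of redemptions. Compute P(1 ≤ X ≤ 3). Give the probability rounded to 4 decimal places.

X ~ Binomial(6, 0.06); P(1 ≤ X ≤ 3) = Σ C(6,k) p^k (1−p)^(6−k) over k:
  k=1: C(6,1)·0.06^1·0.94^5 = 0.264205
  k=2: C(6,2)·0.06^2·0.94^4 = 0.042160
  k=3: C(6,3)·0.06^3·0.94^3 = 0.003588
Total = 0.309954

0.3100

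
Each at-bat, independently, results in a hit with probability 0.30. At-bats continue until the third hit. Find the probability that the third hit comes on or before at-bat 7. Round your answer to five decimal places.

0.35293

Finishing within 7 at-bats ⇔ at least 3 successes in the first 7. With X ~ Binomial(7, 0.30), P(Y ≤ 7) = 1 − P(X ≤ 2).
  k=0: C(7,0)·0.30^0·0.70^7 = 0.0823543
  k=1: C(7,1)·0.30^1·0.70^6 = 0.2470629
  k=2: C(7,2)·0.30^2·0.70^5 = 0.3176523
1 − 0.6470695 = 0.3529305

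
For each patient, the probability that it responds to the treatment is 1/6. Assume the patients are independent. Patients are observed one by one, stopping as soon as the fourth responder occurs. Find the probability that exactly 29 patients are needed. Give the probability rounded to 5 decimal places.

0.02650

Y = trial on which the fourth success occurs; negative binomial, r=4, p=0.166667.
P(Y=29) = C(28,3) · p^4 · (1−p)^25
= 3276 · 0.0007716 · 0.010483 = 0.0264977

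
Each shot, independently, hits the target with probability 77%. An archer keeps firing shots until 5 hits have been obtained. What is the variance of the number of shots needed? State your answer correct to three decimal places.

Y = total shots until the fifth success; negative binomial with r=5, p=0.77.
Var(Y) = r(1−p)/p² = 5·0.23 / 0.77² = 1.93962

1.940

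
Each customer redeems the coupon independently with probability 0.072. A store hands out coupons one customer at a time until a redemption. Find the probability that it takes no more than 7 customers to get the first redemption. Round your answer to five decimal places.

Y = number of customers to the first success; geometric, p = 0.072.
P(Y ≤ 7) = 1 − (1−p)^7 = 1 − 0.5927012 = 0.4072988

0.40730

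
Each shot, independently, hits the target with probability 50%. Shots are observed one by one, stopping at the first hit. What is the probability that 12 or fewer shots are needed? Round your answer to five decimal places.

0.99976

Y = number of shots to the first success; geometric, p = 0.50.
P(Y ≤ 12) = 1 − (1−p)^12 = 1 − 0.0002441 = 0.9997559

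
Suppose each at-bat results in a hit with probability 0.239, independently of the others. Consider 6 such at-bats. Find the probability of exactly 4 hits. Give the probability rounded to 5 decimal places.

X ~ Binomial(n=6, p=0.239).
P(X=4) = C(6,4) · p^4 · (1−p)^2
= 15 · 0.0032628 · 0.57912 = 0.0283434

0.02834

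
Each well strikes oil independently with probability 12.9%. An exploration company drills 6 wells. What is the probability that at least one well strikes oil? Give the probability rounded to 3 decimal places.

P(at least one) = 1 − P(none) = 1 − (1 − 0.129)^6
= 1 − 0.43663 = 0.56337

0.563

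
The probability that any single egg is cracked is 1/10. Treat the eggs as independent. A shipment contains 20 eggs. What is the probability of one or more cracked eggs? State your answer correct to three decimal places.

0.878

P(at least one) = 1 − P(none) = 1 − (1 − 0.10)^20
= 1 − 0.12158 = 0.87842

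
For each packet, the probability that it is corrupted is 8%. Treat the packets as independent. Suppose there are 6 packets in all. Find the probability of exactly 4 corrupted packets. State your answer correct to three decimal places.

X ~ Binomial(n=6, p=0.08).
P(X=4) = C(6,4) · p^4 · (1−p)^2
= 15 · 4.096e-05 · 0.8464 = 0.00052

0.001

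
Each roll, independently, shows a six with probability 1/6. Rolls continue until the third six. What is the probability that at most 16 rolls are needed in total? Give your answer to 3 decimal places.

Finishing within 16 rolls ⇔ at least 3 successes in the first 16. With X ~ Binomial(16, 0.166667), P(Y ≤ 16) = 1 − P(X ≤ 2).
  k=0: C(16,0)·0.166667^0·0.833333^16 = 0.05409
  k=1: C(16,1)·0.166667^1·0.833333^15 = 0.17308
  k=2: C(16,2)·0.166667^2·0.833333^14 = 0.25962
1 − 0.48679 = 0.51321

0.513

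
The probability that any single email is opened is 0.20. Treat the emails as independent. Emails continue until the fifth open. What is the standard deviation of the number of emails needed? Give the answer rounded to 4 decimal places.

Y = total emails until the fifth success; negative binomial with r=5, p=0.20.
SD(Y) = √[r(1−p)/p²] = √(100.000000) = 10.000000

10.0000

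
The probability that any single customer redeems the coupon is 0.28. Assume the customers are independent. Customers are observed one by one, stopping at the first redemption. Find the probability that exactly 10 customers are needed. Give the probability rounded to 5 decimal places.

Geometric (trials to first success), p = 0.28.
P(Y = 10) = (1−p)^9 · p = 0.051999 · 0.28 = 0.0145596

0.01456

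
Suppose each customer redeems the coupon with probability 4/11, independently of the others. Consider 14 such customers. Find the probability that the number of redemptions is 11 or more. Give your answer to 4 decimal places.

0.0016

X ~ Binomial(14, 0.363636); P(X ≥ 11) = Σ C(14,k) p^k (1−p)^(14−k) over k:
  k=11: C(14,11)·0.363636^11·0.636364^3 = 0.001379
  k=12: C(14,12)·0.363636^12·0.636364^2 = 0.000197
  k=13: C(14,13)·0.363636^13·0.636364^1 = 0.000017
  k=14: C(14,14)·0.363636^14·0.636364^0 = 0.000001
Total = 0.001594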